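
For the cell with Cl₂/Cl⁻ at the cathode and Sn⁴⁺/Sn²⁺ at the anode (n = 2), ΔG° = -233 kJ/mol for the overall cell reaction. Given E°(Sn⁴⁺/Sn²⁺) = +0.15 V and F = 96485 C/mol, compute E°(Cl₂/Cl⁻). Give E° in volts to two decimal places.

E°cell = −ΔG°/(nF) = −(-233×10³)/((2)(96485)) = +1.207 V.
Since Cl₂/Cl⁻ is the cathode and Sn⁴⁺/Sn²⁺ the anode, E°cell = E°(Cl₂/Cl⁻) − E°(Sn⁴⁺/Sn²⁺).
So E°(Cl₂/Cl⁻) = E°cell + E°(Sn⁴⁺/Sn²⁺) = +1.207 + (+0.15) = +1.36 V.

+1.36 V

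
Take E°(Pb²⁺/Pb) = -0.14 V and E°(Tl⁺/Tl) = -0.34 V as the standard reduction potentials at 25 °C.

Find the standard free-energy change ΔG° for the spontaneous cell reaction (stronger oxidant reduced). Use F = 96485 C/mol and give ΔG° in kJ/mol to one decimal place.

Pb²⁺/Pb (E° = -0.14 V) is the cathode; Tl⁺/Tl (E° = -0.34 V) is the anode, so E°cell = +0.20 V.
Balancing electrons gives n = 2 (lcm of 2 and 1).
ΔG° = −nFE° = −(2)(96485)(+0.20) = -38,594 J = -38.6 kJ/mol.

-38.6 kJ/mol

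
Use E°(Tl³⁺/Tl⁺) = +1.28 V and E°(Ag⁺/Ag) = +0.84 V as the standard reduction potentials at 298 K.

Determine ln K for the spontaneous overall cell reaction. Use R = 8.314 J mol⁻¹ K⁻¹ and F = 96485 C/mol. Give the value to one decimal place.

Cathode: Tl³⁺/Tl⁺; anode: Ag⁺/Ag. E°cell = (+1.28) − (+0.84) = +0.44 V, with n = 2.
ΔG° = −nFE° = −RT ln K, so ln K = nFE°/(RT) = (2)(96485)(+0.44) / ((8.314)(298)) = 34.270.

34.3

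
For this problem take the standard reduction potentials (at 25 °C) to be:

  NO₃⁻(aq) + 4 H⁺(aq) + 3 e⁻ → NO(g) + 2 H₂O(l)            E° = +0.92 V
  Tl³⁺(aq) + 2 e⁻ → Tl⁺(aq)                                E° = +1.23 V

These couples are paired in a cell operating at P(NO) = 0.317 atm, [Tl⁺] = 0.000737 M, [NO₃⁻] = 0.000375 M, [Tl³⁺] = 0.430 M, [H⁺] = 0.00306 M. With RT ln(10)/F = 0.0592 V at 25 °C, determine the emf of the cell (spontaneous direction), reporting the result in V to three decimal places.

+0.648 V

Tl³⁺/Tl⁺ is the cathode (higher E°), NO₃⁻/NO the anode: E°cell = +1.23 − (+0.92) = +0.31 V, n = 6.
Overall: 3 Tl³⁺(aq) + 2 NO(g) + 4 H₂O(l) → 3 Tl⁺(aq) + 2 NO₃⁻(aq) + 8 H⁺(aq)
Q = [Tl⁺]^3·[NO₃⁻]^2·[H⁺]^8 / ([Tl³⁺]^3·P(NO)^2); log Q = -34.266.
E = E° − (0.0592/n) log Q = +0.31 − (0.0592/6)(-34.266) = +0.648 V.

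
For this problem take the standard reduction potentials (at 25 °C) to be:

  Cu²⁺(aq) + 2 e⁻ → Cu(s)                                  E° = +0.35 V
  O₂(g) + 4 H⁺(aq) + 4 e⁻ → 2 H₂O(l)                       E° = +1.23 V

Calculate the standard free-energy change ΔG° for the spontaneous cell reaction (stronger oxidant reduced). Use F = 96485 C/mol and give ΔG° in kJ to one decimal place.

-339.6 kJ

O₂/H₂O (E° = +1.23 V) is the cathode; Cu²⁺/Cu (E° = +0.35 V) is the anode, so E°cell = +0.88 V.
Balancing electrons gives n = 4 (lcm of 4 and 2).
ΔG° = −nFE° = −(4)(96485)(+0.88) = -339,627 J = -339.6 kJ.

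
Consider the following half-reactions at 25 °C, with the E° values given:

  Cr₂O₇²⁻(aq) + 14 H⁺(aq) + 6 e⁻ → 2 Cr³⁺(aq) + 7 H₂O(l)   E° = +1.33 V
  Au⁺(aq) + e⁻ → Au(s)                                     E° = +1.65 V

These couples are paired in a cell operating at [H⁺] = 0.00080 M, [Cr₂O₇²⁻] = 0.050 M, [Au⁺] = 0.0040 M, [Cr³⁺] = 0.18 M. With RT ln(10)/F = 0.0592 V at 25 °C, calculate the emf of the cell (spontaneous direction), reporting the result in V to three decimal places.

Au⁺/Au is the cathode (higher E°), Cr₂O₇²⁻/Cr³⁺ the anode: E°cell = +1.65 − (+1.33) = +0.32 V, n = 6.
Overall: 6 Au⁺(aq) + 2 Cr³⁺(aq) + 7 H₂O(l) → 6 Au(s) + Cr₂O₇²⁻(aq) + 14 H⁺(aq)
Q = [Cr₂O₇²⁻]·[H⁺]^14 / ([Au⁺]^6·[Cr³⁺]^2); log Q = -28.781.
E = E° − (0.0592/n) log Q = +0.32 − (0.0592/6)(-28.781) = +0.604 V.

+0.604 V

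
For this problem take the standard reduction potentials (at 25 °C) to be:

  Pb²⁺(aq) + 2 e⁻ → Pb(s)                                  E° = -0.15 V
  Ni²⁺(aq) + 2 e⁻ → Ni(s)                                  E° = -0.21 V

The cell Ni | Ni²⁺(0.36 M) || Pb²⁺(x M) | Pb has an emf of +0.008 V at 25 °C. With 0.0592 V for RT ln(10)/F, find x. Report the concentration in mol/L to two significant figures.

0.0063 M

Pb²⁺/Pb is the cathode, Ni²⁺/Ni the anode: E°cell = +0.06 V, n = 2.
Overall reaction: Pb²⁺(aq) + Ni(s) → Pb(s) + Ni²⁺(aq); Q = [Ni²⁺]^1/[Pb²⁺]^1.
From E = E° − (0.0592/n) log Q: log Q = (E° − E)·n/0.0592 = (+0.06 − (+0.008))·2/0.0592 = 1.7568.
So 1·log[Pb²⁺] = 1·log(0.36) − log Q = -0.4437 − (1.7568) = -2.2005; [Pb²⁺] = 10^(-2.2005) ≈ 0.0063 M.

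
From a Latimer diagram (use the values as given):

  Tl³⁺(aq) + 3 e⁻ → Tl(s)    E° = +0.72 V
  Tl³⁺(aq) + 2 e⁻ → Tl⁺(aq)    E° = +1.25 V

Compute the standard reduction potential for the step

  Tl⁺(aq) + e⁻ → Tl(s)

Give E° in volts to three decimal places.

Sequential free energies add, so n₃E°₃ = n₁E°₁ + n₂E°₂.
With n₃ = 3, and the known step contributing 2×(+1.25) V, the unknown satisfies 1·E° = 3×(+0.72) − 2×(+1.25) = -0.340.
E° = -0.340 / 1 = -0.340 V.

-0.340 V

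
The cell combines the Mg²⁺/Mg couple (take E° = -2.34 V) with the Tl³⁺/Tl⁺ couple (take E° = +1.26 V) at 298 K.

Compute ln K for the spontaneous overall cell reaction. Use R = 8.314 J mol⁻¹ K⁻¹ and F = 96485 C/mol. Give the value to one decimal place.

280.4

Cathode: Tl³⁺/Tl⁺; anode: Mg²⁺/Mg. E°cell = (+1.26) − (-2.34) = +3.60 V, with n = 2.
ΔG° = −nFE° = −RT ln K, so ln K = nFE°/(RT) = (2)(96485)(+3.60) / ((8.314)(298)) = 280.392.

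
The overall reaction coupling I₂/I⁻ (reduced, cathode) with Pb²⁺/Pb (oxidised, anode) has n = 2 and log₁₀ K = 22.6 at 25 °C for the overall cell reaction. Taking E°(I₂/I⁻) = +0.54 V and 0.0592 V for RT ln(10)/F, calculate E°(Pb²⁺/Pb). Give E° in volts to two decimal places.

E°cell = (0.0592/n)·log K = (0.0592/2)(22.6) = +0.669 V.
Since I₂/I⁻ is the cathode and Pb²⁺/Pb the anode, E°cell = E°(I₂/I⁻) − E°(Pb²⁺/Pb).
So E°(Pb²⁺/Pb) = E°(I₂/I⁻) − E°cell = (+0.54) − (+0.669) = -0.13 V.

-0.13 V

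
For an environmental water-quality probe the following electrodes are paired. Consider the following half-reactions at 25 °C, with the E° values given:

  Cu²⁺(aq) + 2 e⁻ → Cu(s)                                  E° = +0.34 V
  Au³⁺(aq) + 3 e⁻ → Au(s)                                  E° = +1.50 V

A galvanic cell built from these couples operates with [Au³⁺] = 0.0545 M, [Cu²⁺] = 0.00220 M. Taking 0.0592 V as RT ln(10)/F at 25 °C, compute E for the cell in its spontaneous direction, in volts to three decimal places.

+1.214 V

Au³⁺/Au is the cathode (higher E°), Cu²⁺/Cu the anode: E°cell = +1.50 − (+0.34) = +1.16 V, n = 6.
Overall: 2 Au³⁺(aq) + 3 Cu(s) → 2 Au(s) + 3 Cu²⁺(aq)
Q = [Cu²⁺]^3 / ([Au³⁺]^2); log Q = -5.446.
E = E° − (0.0592/n) log Q = +1.16 − (0.0592/6)(-5.446) = +1.214 V.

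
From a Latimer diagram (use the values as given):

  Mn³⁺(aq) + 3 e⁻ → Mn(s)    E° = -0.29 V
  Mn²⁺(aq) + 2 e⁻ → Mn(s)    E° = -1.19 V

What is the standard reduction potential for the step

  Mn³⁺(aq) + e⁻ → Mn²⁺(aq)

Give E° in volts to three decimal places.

Sequential free energies add, so n₃E°₃ = n₁E°₁ + n₂E°₂.
With n₃ = 3, and the known step contributing 2×(-1.19) V, the unknown satisfies 1·E° = 3×(-0.29) − 2×(-1.19) = +1.510.
E° = +1.510 / 1 = +1.510 V.

+1.510 V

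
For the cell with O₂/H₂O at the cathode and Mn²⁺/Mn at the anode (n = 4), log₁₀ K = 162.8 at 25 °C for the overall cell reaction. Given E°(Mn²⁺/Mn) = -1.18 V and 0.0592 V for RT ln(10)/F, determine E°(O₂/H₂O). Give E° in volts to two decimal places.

+1.23 V

E°cell = (0.0592/n)·log K = (0.0592/4)(162.8) = +2.409 V.
Since O₂/H₂O is the cathode and Mn²⁺/Mn the anode, E°cell = E°(O₂/H₂O) − E°(Mn²⁺/Mn).
So E°(O₂/H₂O) = E°cell + E°(Mn²⁺/Mn) = +2.409 + (-1.18) = +1.23 V.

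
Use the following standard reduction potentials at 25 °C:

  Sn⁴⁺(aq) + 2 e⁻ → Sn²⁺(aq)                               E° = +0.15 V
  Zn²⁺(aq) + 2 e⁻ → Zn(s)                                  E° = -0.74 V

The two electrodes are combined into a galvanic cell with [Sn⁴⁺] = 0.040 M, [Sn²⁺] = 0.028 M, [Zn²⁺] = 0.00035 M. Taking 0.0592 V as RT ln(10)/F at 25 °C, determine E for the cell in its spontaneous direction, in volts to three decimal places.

+0.997 V

Sn⁴⁺/Sn²⁺ is the cathode (higher E°), Zn²⁺/Zn the anode: E°cell = +0.15 − (-0.74) = +0.89 V, n = 2.
Overall: Sn⁴⁺(aq) + Zn(s) → Sn²⁺(aq) + Zn²⁺(aq)
Q = [Sn²⁺]·[Zn²⁺] / ([Sn⁴⁺]); log Q = -3.611.
E = E° − (0.0592/n) log Q = +0.89 − (0.0592/2)(-3.611) = +0.997 V.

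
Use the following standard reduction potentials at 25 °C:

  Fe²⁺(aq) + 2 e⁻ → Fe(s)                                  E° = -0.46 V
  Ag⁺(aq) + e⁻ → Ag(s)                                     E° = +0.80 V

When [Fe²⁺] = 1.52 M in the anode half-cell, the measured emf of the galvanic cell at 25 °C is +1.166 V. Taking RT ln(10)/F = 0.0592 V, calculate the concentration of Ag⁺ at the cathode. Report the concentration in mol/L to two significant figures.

0.032 M

Ag⁺/Ag is the cathode, Fe²⁺/Fe the anode: E°cell = +1.26 V, n = 2.
Overall reaction: 2 Ag⁺(aq) + Fe(s) → 2 Ag(s) + Fe²⁺(aq); Q = [Fe²⁺]^1/[Ag⁺]^2.
From E = E° − (0.0592/n) log Q: log Q = (E° − E)·n/0.0592 = (+1.26 − (+1.166))·2/0.0592 = 3.1757.
So 2·log[Ag⁺] = 1·log(1.52) − log Q = 0.1818 − (3.1757) = -2.9939; log[Ag⁺] = -2.9939 / 2 = -1.4970; [Ag⁺] = 10^(-1.4970) ≈ 0.032 M.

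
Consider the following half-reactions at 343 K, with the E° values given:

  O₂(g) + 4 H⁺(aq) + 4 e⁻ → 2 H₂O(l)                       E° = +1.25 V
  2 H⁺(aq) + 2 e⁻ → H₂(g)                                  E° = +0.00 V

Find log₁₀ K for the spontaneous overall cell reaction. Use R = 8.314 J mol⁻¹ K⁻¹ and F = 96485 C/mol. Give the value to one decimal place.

73.5

Cathode: O₂/H₂O; anode: H⁺/H₂. E°cell = (+1.25) − (+0.00) = +1.25 V, with n = 4.
ΔG° = −nFE° = −RT ln K, so ln K = nFE°/(RT) = (4)(96485)(+1.25) / ((8.314)(343)) = 169.171.
log₁₀ K = 169.171 / ln 10 = 73.5.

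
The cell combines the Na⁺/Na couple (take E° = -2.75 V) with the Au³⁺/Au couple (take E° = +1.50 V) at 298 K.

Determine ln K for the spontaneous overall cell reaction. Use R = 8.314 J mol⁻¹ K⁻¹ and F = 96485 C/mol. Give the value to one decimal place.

496.5

Cathode: Au³⁺/Au; anode: Na⁺/Na. E°cell = (+1.50) − (-2.75) = +4.25 V, with n = 3.
ΔG° = −nFE° = −RT ln K, so ln K = nFE°/(RT) = (3)(96485)(+4.25) / ((8.314)(298)) = 496.528.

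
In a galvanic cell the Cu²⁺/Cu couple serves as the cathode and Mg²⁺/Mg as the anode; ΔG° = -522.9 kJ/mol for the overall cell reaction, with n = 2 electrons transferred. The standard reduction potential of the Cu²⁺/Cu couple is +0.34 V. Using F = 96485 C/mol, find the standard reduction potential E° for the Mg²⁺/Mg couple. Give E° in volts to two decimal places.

-2.37 V

E°cell = −ΔG°/(nF) = −(-522.9×10³)/((2)(96485)) = +2.710 V.
Since Cu²⁺/Cu is the cathode and Mg²⁺/Mg the anode, E°cell = E°(Cu²⁺/Cu) − E°(Mg²⁺/Mg).
So E°(Mg²⁺/Mg) = E°(Cu²⁺/Cu) − E°cell = (+0.34) − (+2.710) = -2.37 V.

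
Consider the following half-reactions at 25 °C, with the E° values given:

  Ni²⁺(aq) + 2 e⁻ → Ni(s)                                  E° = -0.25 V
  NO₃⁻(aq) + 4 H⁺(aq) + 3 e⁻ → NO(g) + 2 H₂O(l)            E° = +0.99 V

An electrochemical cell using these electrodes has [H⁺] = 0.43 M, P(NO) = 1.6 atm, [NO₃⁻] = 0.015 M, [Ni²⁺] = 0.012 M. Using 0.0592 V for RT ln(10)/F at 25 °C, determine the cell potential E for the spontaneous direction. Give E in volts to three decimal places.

NO₃⁻/NO is the cathode (higher E°), Ni²⁺/Ni the anode: E°cell = +0.99 − (-0.25) = +1.24 V, n = 6.
Overall: 2 NO₃⁻(aq) + 8 H⁺(aq) + 3 Ni(s) → 2 NO(g) + 4 H₂O(l) + 3 Ni²⁺(aq)
Q = P(NO)^2·[Ni²⁺]^3 / ([NO₃⁻]^2·[H⁺]^8); log Q = 1.226.
E = E° − (0.0592/n) log Q = +1.24 − (0.0592/6)(1.226) = +1.228 V.

+1.228 V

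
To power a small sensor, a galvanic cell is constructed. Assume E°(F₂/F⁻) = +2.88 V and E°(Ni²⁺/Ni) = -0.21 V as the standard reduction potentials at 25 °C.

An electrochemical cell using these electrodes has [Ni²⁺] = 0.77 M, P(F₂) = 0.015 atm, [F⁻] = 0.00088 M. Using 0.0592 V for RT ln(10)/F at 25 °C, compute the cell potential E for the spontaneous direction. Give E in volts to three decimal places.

+3.220 V

F₂/F⁻ is the cathode (higher E°), Ni²⁺/Ni the anode: E°cell = +2.88 − (-0.21) = +3.09 V, n = 2.
Overall: F₂(g) + Ni(s) → 2 F⁻(aq) + Ni²⁺(aq)
Q = [F⁻]^2·[Ni²⁺] / (P(F₂)); log Q = -4.401.
E = E° − (0.0592/n) log Q = +3.09 − (0.0592/2)(-4.401) = +3.220 V.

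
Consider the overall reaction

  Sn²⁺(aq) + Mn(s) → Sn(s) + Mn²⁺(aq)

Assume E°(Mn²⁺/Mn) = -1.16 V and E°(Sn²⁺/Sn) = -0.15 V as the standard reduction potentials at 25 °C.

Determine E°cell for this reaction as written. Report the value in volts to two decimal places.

The Sn²⁺/Sn couple has the higher reduction potential, so it is the cathode; Mn²⁺/Mn is oxidised at the anode.
E°cell = E°(cathode) − E°(anode) = (-0.15) − (-1.16) = +1.01 V.
Since E°cell > 0, the reaction is spontaneous under standard conditions.

+1.01 V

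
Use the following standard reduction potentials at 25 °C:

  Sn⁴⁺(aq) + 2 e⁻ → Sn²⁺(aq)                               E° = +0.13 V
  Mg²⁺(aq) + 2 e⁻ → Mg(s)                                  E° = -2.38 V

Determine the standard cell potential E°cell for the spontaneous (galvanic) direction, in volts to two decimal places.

The Sn⁴⁺/Sn²⁺ couple has the higher reduction potential, so it is the cathode; Mg²⁺/Mg is oxidised at the anode.
E°cell = E°(cathode) − E°(anode) = (+0.13) − (-2.38) = +2.51 V.

+2.51 V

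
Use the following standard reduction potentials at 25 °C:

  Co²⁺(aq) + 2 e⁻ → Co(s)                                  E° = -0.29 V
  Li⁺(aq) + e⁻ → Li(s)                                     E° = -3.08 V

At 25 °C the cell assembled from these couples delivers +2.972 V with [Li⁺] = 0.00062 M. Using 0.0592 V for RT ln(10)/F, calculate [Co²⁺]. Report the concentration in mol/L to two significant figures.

Co²⁺/Co is the cathode, Li⁺/Li the anode: E°cell = +2.79 V, n = 2.
Overall reaction: Co²⁺(aq) + 2 Li(s) → Co(s) + 2 Li⁺(aq); Q = [Li⁺]^2/[Co²⁺]^1.
From E = E° − (0.0592/n) log Q: log Q = (E° − E)·n/0.0592 = (+2.79 − (+2.972))·2/0.0592 = -6.1486.
So 1·log[Co²⁺] = 2·log(0.00062) − log Q = -6.4152 − (-6.1486) = -0.2666; [Co²⁺] = 10^(-0.2666) ≈ 0.54 M.

0.54 M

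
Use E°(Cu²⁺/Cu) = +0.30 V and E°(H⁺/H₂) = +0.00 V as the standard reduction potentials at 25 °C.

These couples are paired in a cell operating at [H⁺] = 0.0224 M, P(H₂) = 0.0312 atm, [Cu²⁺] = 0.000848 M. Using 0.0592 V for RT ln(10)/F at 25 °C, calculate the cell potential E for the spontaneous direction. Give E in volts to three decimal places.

Cu²⁺/Cu is the cathode (higher E°), H⁺/H₂ the anode: E°cell = +0.30 − (+0.00) = +0.30 V, n = 2.
Overall: Cu²⁺(aq) + H₂(g) → Cu(s) + 2 H⁺(aq)
Q = [H⁺]^2 / ([Cu²⁺]·P(H₂)); log Q = 1.278.
E = E° − (0.0592/n) log Q = +0.30 − (0.0592/2)(1.278) = +0.262 V.

+0.262 V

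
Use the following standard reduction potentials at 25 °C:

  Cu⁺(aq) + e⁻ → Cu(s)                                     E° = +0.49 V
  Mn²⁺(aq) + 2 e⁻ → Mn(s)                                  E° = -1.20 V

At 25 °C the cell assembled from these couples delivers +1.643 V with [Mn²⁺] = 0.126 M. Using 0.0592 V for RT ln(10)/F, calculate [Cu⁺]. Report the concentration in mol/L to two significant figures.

0.057 M

Cu⁺/Cu is the cathode, Mn²⁺/Mn the anode: E°cell = +1.69 V, n = 2.
Overall reaction: 2 Cu⁺(aq) + Mn(s) → 2 Cu(s) + Mn²⁺(aq); Q = [Mn²⁺]^1/[Cu⁺]^2.
From E = E° − (0.0592/n) log Q: log Q = (E° − E)·n/0.0592 = (+1.69 − (+1.643))·2/0.0592 = 1.5878.
So 2·log[Cu⁺] = 1·log(0.126) − log Q = -0.8996 − (1.5878) = -2.4874; log[Cu⁺] = -2.4874 / 2 = -1.2437; [Cu⁺] = 10^(-1.2437) ≈ 0.057 M.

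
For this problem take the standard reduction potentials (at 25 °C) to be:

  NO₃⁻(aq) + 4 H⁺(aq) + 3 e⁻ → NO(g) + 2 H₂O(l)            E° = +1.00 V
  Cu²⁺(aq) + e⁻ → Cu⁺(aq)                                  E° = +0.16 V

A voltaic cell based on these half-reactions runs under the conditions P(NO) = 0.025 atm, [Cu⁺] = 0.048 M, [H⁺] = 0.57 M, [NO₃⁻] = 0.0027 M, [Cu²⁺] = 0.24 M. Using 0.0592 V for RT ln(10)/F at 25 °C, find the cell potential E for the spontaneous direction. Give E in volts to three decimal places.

NO₃⁻/NO is the cathode (higher E°), Cu²⁺/Cu⁺ the anode: E°cell = +1.00 − (+0.16) = +0.84 V, n = 3.
Overall: NO₃⁻(aq) + 4 H⁺(aq) + 3 Cu⁺(aq) → NO(g) + 2 H₂O(l) + 3 Cu²⁺(aq)
Q = P(NO)·[Cu²⁺]^3 / ([NO₃⁻]·[H⁺]^4·[Cu⁺]^3); log Q = 4.040.
E = E° − (0.0592/n) log Q = +0.84 − (0.0592/3)(4.040) = +0.760 V.

+0.760 V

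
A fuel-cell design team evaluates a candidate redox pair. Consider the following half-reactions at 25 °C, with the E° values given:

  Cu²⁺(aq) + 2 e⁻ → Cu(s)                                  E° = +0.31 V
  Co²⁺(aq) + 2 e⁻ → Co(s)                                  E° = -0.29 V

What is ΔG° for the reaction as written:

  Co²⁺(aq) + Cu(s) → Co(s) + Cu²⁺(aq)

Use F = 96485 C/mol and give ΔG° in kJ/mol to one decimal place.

+115.8 kJ/mol

As written, Co²⁺/Co is reduced (cathode) and Cu²⁺/Cu is oxidised (anode), so E°cell = (-0.29) − (+0.31) = -0.60 V.
Balancing electrons gives n = 2.
ΔG° = −nFE° = −(2)(96485)(-0.60) = 115,782 J = +115.8 kJ/mol.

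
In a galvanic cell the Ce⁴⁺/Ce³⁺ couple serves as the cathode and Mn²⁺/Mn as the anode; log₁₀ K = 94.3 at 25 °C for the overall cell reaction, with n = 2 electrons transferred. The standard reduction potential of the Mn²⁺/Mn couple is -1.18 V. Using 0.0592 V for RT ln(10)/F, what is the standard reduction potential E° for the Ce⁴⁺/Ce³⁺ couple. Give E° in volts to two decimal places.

+1.61 V

E°cell = (0.0592/n)·log K = (0.0592/2)(94.3) = +2.791 V.
Since Ce⁴⁺/Ce³⁺ is the cathode and Mn²⁺/Mn the anode, E°cell = E°(Ce⁴⁺/Ce³⁺) − E°(Mn²⁺/Mn).
So E°(Ce⁴⁺/Ce³⁺) = E°cell + E°(Mn²⁺/Mn) = +2.791 + (-1.18) = +1.61 V.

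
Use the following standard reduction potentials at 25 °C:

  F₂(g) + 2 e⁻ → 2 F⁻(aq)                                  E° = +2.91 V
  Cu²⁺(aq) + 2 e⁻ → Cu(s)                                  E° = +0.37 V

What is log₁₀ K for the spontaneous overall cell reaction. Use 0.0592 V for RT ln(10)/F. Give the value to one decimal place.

Cathode: F₂/F⁻; anode: Cu²⁺/Cu. E°cell = +2.54 V, n = 2.
log K = nE°cell / 0.0592 = (2)(+2.54) / 0.0592 = 85.8.

85.8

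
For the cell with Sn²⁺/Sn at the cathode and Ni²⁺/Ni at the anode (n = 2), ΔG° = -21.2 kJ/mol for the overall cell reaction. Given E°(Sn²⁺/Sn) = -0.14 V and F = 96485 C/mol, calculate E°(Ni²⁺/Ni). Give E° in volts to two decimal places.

E°cell = −ΔG°/(nF) = −(-21.2×10³)/((2)(96485)) = +0.110 V.
Since Sn²⁺/Sn is the cathode and Ni²⁺/Ni the anode, E°cell = E°(Sn²⁺/Sn) − E°(Ni²⁺/Ni).
So E°(Ni²⁺/Ni) = E°(Sn²⁺/Sn) − E°cell = (-0.14) − (+0.110) = -0.25 V.

-0.25 V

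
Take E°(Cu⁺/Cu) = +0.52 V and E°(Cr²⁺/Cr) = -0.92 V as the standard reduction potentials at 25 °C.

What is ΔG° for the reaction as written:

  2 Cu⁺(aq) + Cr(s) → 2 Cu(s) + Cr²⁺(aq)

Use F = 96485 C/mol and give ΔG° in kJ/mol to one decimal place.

As written, Cu⁺/Cu is reduced (cathode) and Cr²⁺/Cr is oxidised (anode), so E°cell = (+0.52) − (-0.92) = +1.44 V.
Balancing electrons gives n = 2.
ΔG° = −nFE° = −(2)(96485)(+1.44) = -277,877 J = -277.9 kJ/mol.

-277.9 kJ/mol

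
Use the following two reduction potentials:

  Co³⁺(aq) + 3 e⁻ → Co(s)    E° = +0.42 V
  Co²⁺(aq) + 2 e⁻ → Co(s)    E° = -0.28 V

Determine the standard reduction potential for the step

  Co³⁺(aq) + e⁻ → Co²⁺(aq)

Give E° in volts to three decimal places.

+1.820 V

Sequential free energies add, so n₃E°₃ = n₁E°₁ + n₂E°₂.
With n₃ = 3, and the known step contributing 2×(-0.28) V, the unknown satisfies 1·E° = 3×(+0.42) − 2×(-0.28) = +1.820.
E° = +1.820 / 1 = +1.820 V.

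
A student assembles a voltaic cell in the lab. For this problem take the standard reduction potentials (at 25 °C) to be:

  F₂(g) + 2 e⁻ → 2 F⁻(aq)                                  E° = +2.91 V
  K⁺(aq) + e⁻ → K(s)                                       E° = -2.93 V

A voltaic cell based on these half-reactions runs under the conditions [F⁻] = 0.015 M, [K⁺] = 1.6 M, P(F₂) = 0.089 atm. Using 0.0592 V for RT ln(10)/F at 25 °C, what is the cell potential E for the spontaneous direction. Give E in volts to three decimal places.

F₂/F⁻ is the cathode (higher E°), K⁺/K the anode: E°cell = +2.91 − (-2.93) = +5.84 V, n = 2.
Overall: F₂(g) + 2 K(s) → 2 F⁻(aq) + 2 K⁺(aq)
Q = [F⁻]^2·[K⁺]^2 / (P(F₂)); log Q = -2.189.
E = E° − (0.0592/n) log Q = +5.84 − (0.0592/2)(-2.189) = +5.905 V.

+5.905 V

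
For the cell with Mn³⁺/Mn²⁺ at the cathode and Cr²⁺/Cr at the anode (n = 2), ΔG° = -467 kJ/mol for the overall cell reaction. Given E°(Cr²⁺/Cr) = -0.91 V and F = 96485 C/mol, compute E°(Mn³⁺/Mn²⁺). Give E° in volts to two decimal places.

+1.51 V

E°cell = −ΔG°/(nF) = −(-467×10³)/((2)(96485)) = +2.420 V.
Since Mn³⁺/Mn²⁺ is the cathode and Cr²⁺/Cr the anode, E°cell = E°(Mn³⁺/Mn²⁺) − E°(Cr²⁺/Cr).
So E°(Mn³⁺/Mn²⁺) = E°cell + E°(Cr²⁺/Cr) = +2.420 + (-0.91) = +1.51 V.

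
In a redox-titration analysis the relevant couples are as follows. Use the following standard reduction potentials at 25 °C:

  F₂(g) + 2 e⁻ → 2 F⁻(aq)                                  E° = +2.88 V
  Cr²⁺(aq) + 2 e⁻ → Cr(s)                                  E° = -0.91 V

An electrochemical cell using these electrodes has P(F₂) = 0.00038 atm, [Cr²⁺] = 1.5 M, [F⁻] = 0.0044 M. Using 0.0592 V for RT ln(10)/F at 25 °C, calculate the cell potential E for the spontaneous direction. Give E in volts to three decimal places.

+3.823 V

F₂/F⁻ is the cathode (higher E°), Cr²⁺/Cr the anode: E°cell = +2.88 − (-0.91) = +3.79 V, n = 2.
Overall: F₂(g) + Cr(s) → 2 F⁻(aq) + Cr²⁺(aq)
Q = [F⁻]^2·[Cr²⁺] / (P(F₂)); log Q = -1.117.
E = E° − (0.0592/n) log Q = +3.79 − (0.0592/2)(-1.117) = +3.823 V.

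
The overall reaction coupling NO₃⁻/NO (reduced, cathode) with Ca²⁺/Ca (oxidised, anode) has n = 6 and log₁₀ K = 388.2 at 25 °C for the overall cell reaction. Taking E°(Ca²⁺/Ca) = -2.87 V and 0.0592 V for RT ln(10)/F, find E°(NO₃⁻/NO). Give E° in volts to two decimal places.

+0.96 V

E°cell = (0.0592/n)·log K = (0.0592/6)(388.2) = +3.830 V.
Since NO₃⁻/NO is the cathode and Ca²⁺/Ca the anode, E°cell = E°(NO₃⁻/NO) − E°(Ca²⁺/Ca).
So E°(NO₃⁻/NO) = E°cell + E°(Ca²⁺/Ca) = +3.830 + (-2.87) = +0.96 V.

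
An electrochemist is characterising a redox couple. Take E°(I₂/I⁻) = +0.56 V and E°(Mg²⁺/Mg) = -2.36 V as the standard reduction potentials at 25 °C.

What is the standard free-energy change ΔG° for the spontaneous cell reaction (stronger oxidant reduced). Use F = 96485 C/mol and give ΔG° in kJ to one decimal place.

-563.5 kJ

I₂/I⁻ (E° = +0.56 V) is the cathode; Mg²⁺/Mg (E° = -2.36 V) is the anode, so E°cell = +2.92 V.
Balancing electrons gives n = 2 (lcm of 2 and 2).
ΔG° = −nFE° = −(2)(96485)(+2.92) = -563,472 J = -563.5 kJ.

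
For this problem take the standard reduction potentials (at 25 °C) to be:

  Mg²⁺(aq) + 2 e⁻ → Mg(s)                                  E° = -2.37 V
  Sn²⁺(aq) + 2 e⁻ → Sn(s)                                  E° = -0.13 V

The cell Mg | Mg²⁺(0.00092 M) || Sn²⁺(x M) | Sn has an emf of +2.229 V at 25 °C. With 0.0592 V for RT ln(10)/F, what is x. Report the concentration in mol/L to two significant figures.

Sn²⁺/Sn is the cathode, Mg²⁺/Mg the anode: E°cell = +2.24 V, n = 2.
Overall reaction: Sn²⁺(aq) + Mg(s) → Sn(s) + Mg²⁺(aq); Q = [Mg²⁺]^1/[Sn²⁺]^1.
From E = E° − (0.0592/n) log Q: log Q = (E° − E)·n/0.0592 = (+2.24 − (+2.229))·2/0.0592 = 0.3716.
So 1·log[Sn²⁺] = 1·log(0.00092) − log Q = -3.0362 − (0.3716) = -3.4078; [Sn²⁺] = 10^(-3.4078) ≈ 0.00039 M.

0.00039 M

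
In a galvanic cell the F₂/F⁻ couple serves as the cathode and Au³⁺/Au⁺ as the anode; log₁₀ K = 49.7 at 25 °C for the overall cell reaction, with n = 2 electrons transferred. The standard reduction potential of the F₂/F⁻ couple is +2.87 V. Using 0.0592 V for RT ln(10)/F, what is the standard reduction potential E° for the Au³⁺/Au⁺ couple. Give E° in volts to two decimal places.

+1.40 V

E°cell = (0.0592/n)·log K = (0.0592/2)(49.7) = +1.471 V.
Since F₂/F⁻ is the cathode and Au³⁺/Au⁺ the anode, E°cell = E°(F₂/F⁻) − E°(Au³⁺/Au⁺).
So E°(Au³⁺/Au⁺) = E°(F₂/F⁻) − E°cell = (+2.87) − (+1.471) = +1.40 V.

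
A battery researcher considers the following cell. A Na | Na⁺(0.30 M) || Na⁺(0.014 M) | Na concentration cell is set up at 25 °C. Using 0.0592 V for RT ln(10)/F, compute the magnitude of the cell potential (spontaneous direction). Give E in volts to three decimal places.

+0.079 V

For a concentration cell E°cell = 0. The 0.30 M side is the cathode (reduction is favoured where [Na⁺] is higher).
With n = 1, E = −(0.0592/1) log([Na⁺]ₐₙ/[Na⁺]꜀ₐₜ) = −(0.0592/1) log(0.014/0.3) = −(0.0592/1)(-1.331) = +0.079 V.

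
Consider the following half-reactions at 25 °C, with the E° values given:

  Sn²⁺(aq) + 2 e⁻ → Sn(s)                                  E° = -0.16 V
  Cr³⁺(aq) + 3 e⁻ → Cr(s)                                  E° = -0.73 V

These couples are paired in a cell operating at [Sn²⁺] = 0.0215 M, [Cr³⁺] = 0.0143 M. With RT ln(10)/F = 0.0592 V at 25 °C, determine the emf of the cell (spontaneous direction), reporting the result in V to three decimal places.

+0.557 V

Sn²⁺/Sn is the cathode (higher E°), Cr³⁺/Cr the anode: E°cell = -0.16 − (-0.73) = +0.57 V, n = 6.
Overall: 3 Sn²⁺(aq) + 2 Cr(s) → 3 Sn(s) + 2 Cr³⁺(aq)
Q = [Cr³⁺]^2 / ([Sn²⁺]^3); log Q = 1.313.
E = E° − (0.0592/n) log Q = +0.57 − (0.0592/6)(1.313) = +0.557 V.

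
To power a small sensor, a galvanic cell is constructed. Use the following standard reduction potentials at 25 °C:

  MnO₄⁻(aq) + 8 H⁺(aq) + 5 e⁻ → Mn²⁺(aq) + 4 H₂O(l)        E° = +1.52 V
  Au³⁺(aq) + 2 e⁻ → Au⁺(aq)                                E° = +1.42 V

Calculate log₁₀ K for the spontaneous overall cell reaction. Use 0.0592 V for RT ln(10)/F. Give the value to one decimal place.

16.9

Cathode: MnO₄⁻/Mn²⁺; anode: Au³⁺/Au⁺. E°cell = +0.10 V, n = 10.
log K = nE°cell / 0.0592 = (10)(+0.10) / 0.0592 = 16.9.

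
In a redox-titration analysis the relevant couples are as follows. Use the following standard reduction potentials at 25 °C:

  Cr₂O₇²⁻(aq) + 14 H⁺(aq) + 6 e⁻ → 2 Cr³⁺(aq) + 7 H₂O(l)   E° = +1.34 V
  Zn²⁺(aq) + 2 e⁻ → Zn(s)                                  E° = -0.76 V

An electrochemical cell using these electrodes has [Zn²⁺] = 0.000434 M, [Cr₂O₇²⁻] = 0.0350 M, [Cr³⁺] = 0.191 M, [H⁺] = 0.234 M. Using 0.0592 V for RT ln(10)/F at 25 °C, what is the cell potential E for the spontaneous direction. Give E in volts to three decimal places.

+2.112 V

Cr₂O₇²⁻/Cr³⁺ is the cathode (higher E°), Zn²⁺/Zn the anode: E°cell = +1.34 − (-0.76) = +2.10 V, n = 6.
Overall: Cr₂O₇²⁻(aq) + 14 H⁺(aq) + 3 Zn(s) → 2 Cr³⁺(aq) + 7 H₂O(l) + 3 Zn²⁺(aq)
Q = [Cr³⁺]^2·[Zn²⁺]^3 / ([Cr₂O₇²⁻]·[H⁺]^14); log Q = -1.239.
E = E° − (0.0592/n) log Q = +2.10 − (0.0592/6)(-1.239) = +2.112 V.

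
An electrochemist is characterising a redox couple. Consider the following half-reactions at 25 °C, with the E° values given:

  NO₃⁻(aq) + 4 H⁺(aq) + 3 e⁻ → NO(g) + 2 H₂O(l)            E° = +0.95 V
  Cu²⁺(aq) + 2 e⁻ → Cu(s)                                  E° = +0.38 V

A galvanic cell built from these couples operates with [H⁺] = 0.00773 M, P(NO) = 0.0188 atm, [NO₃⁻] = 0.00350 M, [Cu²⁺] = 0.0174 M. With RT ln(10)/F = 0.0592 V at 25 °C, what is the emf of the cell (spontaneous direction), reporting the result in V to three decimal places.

NO₃⁻/NO is the cathode (higher E°), Cu²⁺/Cu the anode: E°cell = +0.95 − (+0.38) = +0.57 V, n = 6.
Overall: 2 NO₃⁻(aq) + 8 H⁺(aq) + 3 Cu(s) → 2 NO(g) + 4 H₂O(l) + 3 Cu²⁺(aq)
Q = P(NO)^2·[Cu²⁺]^3 / ([NO₃⁻]^2·[H⁺]^8); log Q = 13.076.
E = E° − (0.0592/n) log Q = +0.57 − (0.0592/6)(13.076) = +0.441 V.

+0.441 V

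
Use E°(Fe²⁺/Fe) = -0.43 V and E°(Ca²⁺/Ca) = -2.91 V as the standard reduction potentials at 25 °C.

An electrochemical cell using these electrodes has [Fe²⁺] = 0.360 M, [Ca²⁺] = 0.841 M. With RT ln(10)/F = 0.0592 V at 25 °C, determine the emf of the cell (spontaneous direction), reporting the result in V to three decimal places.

Fe²⁺/Fe is the cathode (higher E°), Ca²⁺/Ca the anode: E°cell = -0.43 − (-2.91) = +2.48 V, n = 2.
Overall: Fe²⁺(aq) + Ca(s) → Fe(s) + Ca²⁺(aq)
Q = [Ca²⁺] / ([Fe²⁺]); log Q = 0.368.
E = E° − (0.0592/n) log Q = +2.48 − (0.0592/2)(0.368) = +2.469 V.

+2.469 V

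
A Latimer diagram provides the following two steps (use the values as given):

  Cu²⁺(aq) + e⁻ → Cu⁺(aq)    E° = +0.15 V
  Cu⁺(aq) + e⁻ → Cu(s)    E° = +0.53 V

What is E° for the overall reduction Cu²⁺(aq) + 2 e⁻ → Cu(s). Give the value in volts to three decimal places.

+0.340 V

Standard free energies of sequential steps add: ΔG°₃ = ΔG°₁ + ΔG°₂, so n₃E°₃ = n₁E°₁ + n₂E°₂.
E°₃ = (1×+0.15 + 1×+0.53) / 2 = (+0.680) / 2 = +0.340 V.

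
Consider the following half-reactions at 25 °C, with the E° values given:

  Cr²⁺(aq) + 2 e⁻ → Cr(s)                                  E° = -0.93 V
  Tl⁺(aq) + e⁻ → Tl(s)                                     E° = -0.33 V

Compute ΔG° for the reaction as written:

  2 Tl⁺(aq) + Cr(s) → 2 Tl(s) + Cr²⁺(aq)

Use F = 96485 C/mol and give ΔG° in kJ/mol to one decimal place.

-115.8 kJ/mol

As written, Tl⁺/Tl is reduced (cathode) and Cr²⁺/Cr is oxidised (anode), so E°cell = (-0.33) − (-0.93) = +0.60 V.
Balancing electrons gives n = 2.
ΔG° = −nFE° = −(2)(96485)(+0.60) = -115,782 J = -115.8 kJ/mol.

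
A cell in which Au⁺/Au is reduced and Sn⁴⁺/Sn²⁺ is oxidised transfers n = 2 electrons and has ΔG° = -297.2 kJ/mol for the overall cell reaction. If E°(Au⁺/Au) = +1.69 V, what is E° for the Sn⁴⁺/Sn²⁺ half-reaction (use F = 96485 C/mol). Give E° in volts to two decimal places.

E°cell = −ΔG°/(nF) = −(-297.2×10³)/((2)(96485)) = +1.540 V.
Since Au⁺/Au is the cathode and Sn⁴⁺/Sn²⁺ the anode, E°cell = E°(Au⁺/Au) − E°(Sn⁴⁺/Sn²⁺).
So E°(Sn⁴⁺/Sn²⁺) = E°(Au⁺/Au) − E°cell = (+1.69) − (+1.540) = +0.15 V.

+0.15 V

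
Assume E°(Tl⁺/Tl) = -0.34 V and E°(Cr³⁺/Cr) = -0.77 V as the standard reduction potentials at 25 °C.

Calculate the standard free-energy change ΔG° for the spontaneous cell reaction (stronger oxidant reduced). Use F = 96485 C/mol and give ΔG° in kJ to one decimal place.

Tl⁺/Tl (E° = -0.34 V) is the cathode; Cr³⁺/Cr (E° = -0.77 V) is the anode, so E°cell = +0.43 V.
Balancing electrons gives n = 3 (lcm of 1 and 3).
ΔG° = −nFE° = −(3)(96485)(+0.43) = -124,466 J = -124.5 kJ.

-124.5 kJ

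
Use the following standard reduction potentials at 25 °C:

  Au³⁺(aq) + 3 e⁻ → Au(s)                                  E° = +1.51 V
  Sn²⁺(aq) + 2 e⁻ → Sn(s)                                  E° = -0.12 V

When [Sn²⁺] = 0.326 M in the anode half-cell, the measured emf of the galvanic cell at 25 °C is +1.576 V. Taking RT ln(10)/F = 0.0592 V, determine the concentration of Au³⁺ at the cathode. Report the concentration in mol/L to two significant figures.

0.00034 M

Au³⁺/Au is the cathode, Sn²⁺/Sn the anode: E°cell = +1.63 V, n = 6.
Overall reaction: 2 Au³⁺(aq) + 3 Sn(s) → 2 Au(s) + 3 Sn²⁺(aq); Q = [Sn²⁺]^3/[Au³⁺]^2.
From E = E° − (0.0592/n) log Q: log Q = (E° − E)·n/0.0592 = (+1.63 − (+1.576))·6/0.0592 = 5.4730.
So 2·log[Au³⁺] = 3·log(0.326) − log Q = -1.4603 − (5.4730) = -6.9333; log[Au³⁺] = -6.9333 / 2 = -3.4667; [Au³⁺] = 10^(-3.4667) ≈ 0.00034 M.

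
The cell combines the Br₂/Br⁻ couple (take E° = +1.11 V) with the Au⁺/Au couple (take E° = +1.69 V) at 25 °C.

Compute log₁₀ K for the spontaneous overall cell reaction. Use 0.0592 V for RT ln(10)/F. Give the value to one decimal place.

Cathode: Au⁺/Au; anode: Br₂/Br⁻. E°cell = +0.58 V, n = 2.
log K = nE°cell / 0.0592 = (2)(+0.58) / 0.0592 = 19.6.

19.6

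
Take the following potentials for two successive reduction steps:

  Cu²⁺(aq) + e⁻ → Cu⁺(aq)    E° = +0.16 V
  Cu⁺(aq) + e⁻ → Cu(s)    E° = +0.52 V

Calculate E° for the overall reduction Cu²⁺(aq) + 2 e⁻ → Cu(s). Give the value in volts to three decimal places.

+0.340 V

Since ΔG° = −nFE° is additive over sequential reductions, n₃E°₃ = n₁E°₁ + n₂E°₂.
E°₃ = (1×+0.16 + 1×+0.52) / 2 = (+0.680) / 2 = +0.340 V.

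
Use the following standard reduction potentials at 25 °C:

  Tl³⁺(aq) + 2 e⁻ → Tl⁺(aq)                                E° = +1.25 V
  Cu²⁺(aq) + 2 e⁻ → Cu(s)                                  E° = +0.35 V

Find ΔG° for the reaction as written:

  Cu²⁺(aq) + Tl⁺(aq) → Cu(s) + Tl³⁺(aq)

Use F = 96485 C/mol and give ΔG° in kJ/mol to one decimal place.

As written, Cu²⁺/Cu is reduced (cathode) and Tl³⁺/Tl⁺ is oxidised (anode), so E°cell = (+0.35) − (+1.25) = -0.90 V.
Balancing electrons gives n = 2.
ΔG° = −nFE° = −(2)(96485)(-0.90) = 173,673 J = +173.7 kJ/mol.

+173.7 kJ/mol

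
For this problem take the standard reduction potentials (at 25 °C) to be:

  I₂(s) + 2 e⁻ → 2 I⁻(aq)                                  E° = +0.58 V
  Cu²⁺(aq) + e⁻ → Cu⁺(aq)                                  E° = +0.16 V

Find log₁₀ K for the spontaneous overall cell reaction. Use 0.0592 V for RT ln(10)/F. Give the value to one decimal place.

14.2

Cathode: I₂/I⁻; anode: Cu²⁺/Cu⁺. E°cell = +0.42 V, n = 2.
log K = nE°cell / 0.0592 = (2)(+0.42) / 0.0592 = 14.2.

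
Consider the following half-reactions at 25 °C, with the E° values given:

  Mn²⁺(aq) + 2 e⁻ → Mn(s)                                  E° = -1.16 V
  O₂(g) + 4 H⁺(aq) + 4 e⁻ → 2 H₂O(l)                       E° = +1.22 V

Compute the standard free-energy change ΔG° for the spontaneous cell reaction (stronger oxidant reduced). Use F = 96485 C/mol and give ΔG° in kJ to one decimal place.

O₂/H₂O (E° = +1.22 V) is the cathode; Mn²⁺/Mn (E° = -1.16 V) is the anode, so E°cell = +2.38 V.
Balancing electrons gives n = 4 (lcm of 4 and 2).
ΔG° = −nFE° = −(4)(96485)(+2.38) = -918,537 J = -918.5 kJ.

-918.5 kJ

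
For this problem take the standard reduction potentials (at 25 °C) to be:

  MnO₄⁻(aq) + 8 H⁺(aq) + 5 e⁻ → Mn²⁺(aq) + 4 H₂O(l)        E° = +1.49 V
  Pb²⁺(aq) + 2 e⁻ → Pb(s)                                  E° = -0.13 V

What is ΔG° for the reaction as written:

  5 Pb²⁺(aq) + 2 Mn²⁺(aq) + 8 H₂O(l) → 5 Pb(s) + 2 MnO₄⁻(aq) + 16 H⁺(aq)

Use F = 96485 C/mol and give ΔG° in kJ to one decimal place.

+1563.1 kJ

As written, Pb²⁺/Pb is reduced (cathode) and MnO₄⁻/Mn²⁺ is oxidised (anode), so E°cell = (-0.13) − (+1.49) = -1.62 V.
Balancing electrons gives n = 10.
ΔG° = −nFE° = −(10)(96485)(-1.62) = 1,563,057 J = +1563.1 kJ.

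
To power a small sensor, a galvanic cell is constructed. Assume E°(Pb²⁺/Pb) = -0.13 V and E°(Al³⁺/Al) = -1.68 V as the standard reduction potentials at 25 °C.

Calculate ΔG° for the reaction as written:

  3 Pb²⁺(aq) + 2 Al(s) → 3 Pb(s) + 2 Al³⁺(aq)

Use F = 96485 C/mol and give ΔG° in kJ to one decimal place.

-897.3 kJ

As written, Pb²⁺/Pb is reduced (cathode) and Al³⁺/Al is oxidised (anode), so E°cell = (-0.13) − (-1.68) = +1.55 V.
Balancing electrons gives n = 6.
ΔG° = −nFE° = −(6)(96485)(+1.55) = -897,310 J = -897.3 kJ.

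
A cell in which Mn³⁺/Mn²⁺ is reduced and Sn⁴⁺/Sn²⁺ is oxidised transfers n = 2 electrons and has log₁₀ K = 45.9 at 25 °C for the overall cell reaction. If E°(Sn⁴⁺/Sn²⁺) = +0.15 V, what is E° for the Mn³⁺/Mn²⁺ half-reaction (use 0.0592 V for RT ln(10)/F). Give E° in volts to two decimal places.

E°cell = (0.0592/n)·log K = (0.0592/2)(45.9) = +1.359 V.
Since Mn³⁺/Mn²⁺ is the cathode and Sn⁴⁺/Sn²⁺ the anode, E°cell = E°(Mn³⁺/Mn²⁺) − E°(Sn⁴⁺/Sn²⁺).
So E°(Mn³⁺/Mn²⁺) = E°cell + E°(Sn⁴⁺/Sn²⁺) = +1.359 + (+0.15) = +1.51 V.

+1.51 V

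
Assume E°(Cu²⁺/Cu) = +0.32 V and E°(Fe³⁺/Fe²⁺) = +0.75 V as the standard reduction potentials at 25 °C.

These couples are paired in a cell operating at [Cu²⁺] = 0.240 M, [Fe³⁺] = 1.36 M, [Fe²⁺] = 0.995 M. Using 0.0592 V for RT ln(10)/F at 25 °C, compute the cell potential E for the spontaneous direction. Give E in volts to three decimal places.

Fe³⁺/Fe²⁺ is the cathode (higher E°), Cu²⁺/Cu the anode: E°cell = +0.75 − (+0.32) = +0.43 V, n = 2.
Overall: 2 Fe³⁺(aq) + Cu(s) → 2 Fe²⁺(aq) + Cu²⁺(aq)
Q = [Fe²⁺]^2·[Cu²⁺] / ([Fe³⁺]^2); log Q = -0.891.
E = E° − (0.0592/n) log Q = +0.43 − (0.0592/2)(-0.891) = +0.456 V.

+0.456 V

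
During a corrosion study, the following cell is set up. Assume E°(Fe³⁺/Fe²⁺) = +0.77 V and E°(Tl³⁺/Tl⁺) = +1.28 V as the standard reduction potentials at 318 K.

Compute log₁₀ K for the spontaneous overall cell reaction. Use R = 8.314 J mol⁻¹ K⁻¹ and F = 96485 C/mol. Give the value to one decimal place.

16.2

Cathode: Tl³⁺/Tl⁺; anode: Fe³⁺/Fe²⁺. E°cell = (+1.28) − (+0.77) = +0.51 V, with n = 2.
ΔG° = −nFE° = −RT ln K, so ln K = nFE°/(RT) = (2)(96485)(+0.51) / ((8.314)(318)) = 37.224.
log₁₀ K = 37.224 / ln 10 = 16.2.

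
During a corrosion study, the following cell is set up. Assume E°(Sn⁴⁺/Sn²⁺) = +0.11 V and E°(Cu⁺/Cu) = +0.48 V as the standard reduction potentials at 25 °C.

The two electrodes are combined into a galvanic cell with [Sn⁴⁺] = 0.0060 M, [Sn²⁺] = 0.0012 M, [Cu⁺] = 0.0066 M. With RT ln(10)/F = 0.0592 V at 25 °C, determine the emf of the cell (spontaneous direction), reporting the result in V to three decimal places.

+0.220 V

Cu⁺/Cu is the cathode (higher E°), Sn⁴⁺/Sn²⁺ the anode: E°cell = +0.48 − (+0.11) = +0.37 V, n = 2.
Overall: 2 Cu⁺(aq) + Sn²⁺(aq) → 2 Cu(s) + Sn⁴⁺(aq)
Q = [Sn⁴⁺] / ([Cu⁺]^2·[Sn²⁺]); log Q = 5.060.
E = E° − (0.0592/n) log Q = +0.37 − (0.0592/2)(5.060) = +0.220 V.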